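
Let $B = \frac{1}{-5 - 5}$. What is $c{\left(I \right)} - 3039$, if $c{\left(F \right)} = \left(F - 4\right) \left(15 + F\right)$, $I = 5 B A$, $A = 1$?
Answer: $- \frac{12417}{4} \approx -3104.3$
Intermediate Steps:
$B = - \frac{1}{10}$ ($B = \frac{1}{-10} = - \frac{1}{10} \approx -0.1$)
$I = - \frac{1}{2}$ ($I = 5 \left(- \frac{1}{10}\right) 1 = \left(- \frac{1}{2}\right) 1 = - \frac{1}{2} \approx -0.5$)
$c{\left(F \right)} = \left(-4 + F\right) \left(15 + F\right)$
$c{\left(I \right)} - 3039 = \left(-60 + \left(- \frac{1}{2}\right)^{2} + 11 \left(- \frac{1}{2}\right)\right) - 3039 = \left(-60 + \frac{1}{4} - \frac{11}{2}\right) - 3039 = - \frac{261}{4} - 3039 = - \frac{12417}{4}$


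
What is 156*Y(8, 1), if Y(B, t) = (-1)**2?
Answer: 156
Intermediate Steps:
Y(B, t) = 1
156*Y(8, 1) = 156*1 = 156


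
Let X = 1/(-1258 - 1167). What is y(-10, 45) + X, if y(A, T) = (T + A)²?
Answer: 2970624/2425 ≈ 1225.0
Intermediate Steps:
y(A, T) = (A + T)²
X = -1/2425 (X = 1/(-2425) = -1/2425 ≈ -0.00041237)
y(-10, 45) + X = (-10 + 45)² - 1/2425 = 35² - 1/2425 = 1225 - 1/2425 = 2970624/2425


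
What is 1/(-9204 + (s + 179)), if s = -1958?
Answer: -1/10983 ≈ -9.1050e-5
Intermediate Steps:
1/(-9204 + (s + 179)) = 1/(-9204 + (-1958 + 179)) = 1/(-9204 - 1779) = 1/(-10983) = -1/10983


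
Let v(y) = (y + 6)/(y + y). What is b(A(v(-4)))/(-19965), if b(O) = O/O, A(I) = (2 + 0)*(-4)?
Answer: -1/19965 ≈ -5.0088e-5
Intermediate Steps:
v(y) = (6 + y)/(2*y) (v(y) = (6 + y)/((2*y)) = (6 + y)*(1/(2*y)) = (6 + y)/(2*y))
A(I) = -8 (A(I) = 2*(-4) = -8)
b(O) = 1
b(A(v(-4)))/(-19965) = 1/(-19965) = 1*(-1/19965) = -1/19965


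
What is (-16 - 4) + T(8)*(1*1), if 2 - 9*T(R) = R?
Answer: -62/3 ≈ -20.667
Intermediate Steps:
T(R) = 2/9 - R/9
(-16 - 4) + T(8)*(1*1) = (-16 - 4) + (2/9 - ⅑*8)*(1*1) = -20 + (2/9 - 8/9)*1 = -20 - ⅔*1 = -20 - ⅔ = -62/3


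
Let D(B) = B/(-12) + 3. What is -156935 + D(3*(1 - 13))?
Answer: -156929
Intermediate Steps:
D(B) = 3 - B/12 (D(B) = B*(-1/12) + 3 = -B/12 + 3 = 3 - B/12)
-156935 + D(3*(1 - 13)) = -156935 + (3 - (1 - 13)/4) = -156935 + (3 - (-12)/4) = -156935 + (3 - 1/12*(-36)) = -156935 + (3 + 3) = -156935 + 6 = -156929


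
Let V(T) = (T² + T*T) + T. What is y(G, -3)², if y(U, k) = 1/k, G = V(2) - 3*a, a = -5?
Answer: ⅑ ≈ 0.11111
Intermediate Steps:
V(T) = T + 2*T² (V(T) = (T² + T²) + T = 2*T² + T = T + 2*T²)
G = 25 (G = 2*(1 + 2*2) - 3*(-5) = 2*(1 + 4) + 15 = 2*5 + 15 = 10 + 15 = 25)
y(G, -3)² = (1/(-3))² = (-⅓)² = ⅑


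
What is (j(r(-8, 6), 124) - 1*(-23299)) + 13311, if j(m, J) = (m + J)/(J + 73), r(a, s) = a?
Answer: 7212286/197 ≈ 36611.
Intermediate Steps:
j(m, J) = (J + m)/(73 + J)
(j(r(-8, 6), 124) - 1*(-23299)) + 13311 = ((124 - 8)/(73 + 124) - 1*(-23299)) + 13311 = (116/197 + 23299) + 13311 = 4590019/197 + 13311 = 7212286/197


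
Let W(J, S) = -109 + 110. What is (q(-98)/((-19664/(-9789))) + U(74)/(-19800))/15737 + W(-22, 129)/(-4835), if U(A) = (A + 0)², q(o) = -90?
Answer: -1137369004073/370310044321800 ≈ -0.0030714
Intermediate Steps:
U(A) = A²
W(J, S) = 1
(q(-98)/((-19664/(-9789))) + U(74)/(-19800))/15737 + W(-22, 129)/(-4835) = (-90/((-19664/(-9789))) + 74²/(-19800))/15737 + 1/(-4835) = (-90/((-19664*(-1/9789))) + 5476*(-1/19800))*(1/15737) + 1*(-1/4835) = (-90/19664/9789 - 1369/4950)*(1/15737) - 1/4835 = (-90*9789/19664 - 1369/4950)*(1/15737) - 1/4835 = (-440505/9832 - 1369/4950)*(1/15737) - 1/4835 = -1096979879/24334200*1/15737 - 1/4835 = -1096979879/382947305400 - 1/4835 = -1137369004073/370310044321800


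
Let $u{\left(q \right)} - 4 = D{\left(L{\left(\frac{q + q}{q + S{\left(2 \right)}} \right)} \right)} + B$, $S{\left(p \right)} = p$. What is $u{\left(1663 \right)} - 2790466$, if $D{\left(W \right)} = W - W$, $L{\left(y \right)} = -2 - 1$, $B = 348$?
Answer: $-2790114$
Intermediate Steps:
$L{\left(y \right)} = -3$
$D{\left(W \right)} = 0$
$u{\left(q \right)} = 352$ ($u{\left(q \right)} = 4 + \left(0 + 348\right) = 4 + 348 = 352$)
$u{\left(1663 \right)} - 2790466 = 352 - 2790466 = -2790114$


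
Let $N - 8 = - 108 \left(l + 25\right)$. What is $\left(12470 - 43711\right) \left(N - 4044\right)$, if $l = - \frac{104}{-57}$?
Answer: $\frac{4115314448}{19} \approx 2.166 \cdot 10^{8}$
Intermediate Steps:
$l = \frac{104}{57}$ ($l = \left(-104\right) \left(- \frac{1}{57}\right) = \frac{104}{57} \approx 1.8246$)
$N = - \frac{54892}{19}$ ($N = 8 - 108 \left(\frac{104}{57} + 25\right) = 8 - \frac{55044}{19} = - \frac{54892}{19} \approx -2889.1$)
$\left(12470 - 43711\right) \left(N - 4044\right) = \left(12470 - 43711\right) \left(- \frac{54892}{19} - 4044\right) = \left(-31241\right) \left(- \frac{131728}{19}\right) = \frac{4115314448}{19}$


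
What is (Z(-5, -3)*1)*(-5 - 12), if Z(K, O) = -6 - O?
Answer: 51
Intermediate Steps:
(Z(-5, -3)*1)*(-5 - 12) = ((-6 - 1*(-3))*1)*(-5 - 12) = ((-6 + 3)*1)*(-17) = -3*1*(-17) = -3*(-17) = 51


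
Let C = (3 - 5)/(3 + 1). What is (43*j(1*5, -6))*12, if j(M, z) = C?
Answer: -258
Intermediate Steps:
C = -½ (C = -2/4 = -2*¼ = -½ ≈ -0.50000)
j(M, z) = -½
(43*j(1*5, -6))*12 = (43*(-½))*12 = -43/2*12 = -258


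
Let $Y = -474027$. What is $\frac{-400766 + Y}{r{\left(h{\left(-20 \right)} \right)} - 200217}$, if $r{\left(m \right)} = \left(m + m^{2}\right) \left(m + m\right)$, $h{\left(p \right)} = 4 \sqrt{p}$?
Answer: $\frac{175708297601}{40474606449} - \frac{4478940160 i \sqrt{5}}{40474606449} \approx 4.3412 - 0.24744 i$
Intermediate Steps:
$r{\left(m \right)} = 2 m \left(m + m^{2}\right)$ ($r{\left(m \right)} = \left(m + m^{2}\right) 2 m = 2 m \left(m + m^{2}\right)$)
$\frac{-400766 + Y}{r{\left(h{\left(-20 \right)} \right)} - 200217} = \frac{-400766 - 474027}{2 \left(4 \sqrt{-20}\right)^{2} \left(1 + 4 \sqrt{-20}\right) - 200217} = - \frac{874793}{2 \left(4 \cdot 2 i \sqrt{5}\right)^{2} \left(1 + 4 \cdot 2 i \sqrt{5}\right) - 200217} = - \frac{874793}{2 \left(8 i \sqrt{5}\right)^{2} \left(1 + 8 i \sqrt{5}\right) - 200217} = - \frac{874793}{2 \left(-320\right) \left(1 + 8 i \sqrt{5}\right) - 200217} = - \frac{874793}{\left(-640 - 5120 i \sqrt{5}\right) - 200217} = - \frac{874793}{-200857 - 5120 i \sqrt{5}}$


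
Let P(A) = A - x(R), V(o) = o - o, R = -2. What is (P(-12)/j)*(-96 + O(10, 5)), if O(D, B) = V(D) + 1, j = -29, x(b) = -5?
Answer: -665/29 ≈ -22.931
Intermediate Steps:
V(o) = 0
P(A) = 5 + A (P(A) = A - 1*(-5) = A + 5 = 5 + A)
O(D, B) = 1 (O(D, B) = 0 + 1 = 1)
(P(-12)/j)*(-96 + O(10, 5)) = ((5 - 12)/(-29))*(-96 + 1) = -7*(-1/29)*(-95) = (7/29)*(-95) = -665/29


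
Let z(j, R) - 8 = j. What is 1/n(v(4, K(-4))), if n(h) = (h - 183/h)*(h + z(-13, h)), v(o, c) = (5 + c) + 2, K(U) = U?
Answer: 1/116 ≈ 0.0086207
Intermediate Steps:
z(j, R) = 8 + j
v(o, c) = 7 + c
n(h) = (-5 + h)*(h - 183/h) (n(h) = (h - 183/h)*(h + (8 - 13)) = (h - 183/h)*(h - 5) = (h - 183/h)*(-5 + h) = (-5 + h)*(h - 183/h))
1/n(v(4, K(-4))) = 1/(-183 + (7 - 4)**2 - 5*(7 - 4) + 915/(7 - 4)) = 1/(-183 + 3**2 - 5*3 + 915/3) = 1/(-183 + 9 - 15 + 915*(1/3)) = 1/(-183 + 9 - 15 + 305) = 1/116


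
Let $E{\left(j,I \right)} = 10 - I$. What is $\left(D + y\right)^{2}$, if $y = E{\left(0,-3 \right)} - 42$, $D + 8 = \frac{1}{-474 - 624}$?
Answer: $\frac{1650553129}{1205604} \approx 1369.1$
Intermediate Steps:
$D = - \frac{8785}{1098}$ ($D = -8 + \frac{1}{-474 - 624} = -8 + \frac{1}{-1098} = -8 - \frac{1}{1098} = - \frac{8785}{1098} \approx -8.0009$)
$y = -29$ ($y = \left(10 - -3\right) - 42 = \left(10 + 3\right) - 42 = 13 - 42 = -29$)
$\left(D + y\right)^{2} = \left(- \frac{8785}{1098} - 29\right)^{2} = \left(- \frac{40627}{1098}\right)^{2} = \frac{1650553129}{1205604}$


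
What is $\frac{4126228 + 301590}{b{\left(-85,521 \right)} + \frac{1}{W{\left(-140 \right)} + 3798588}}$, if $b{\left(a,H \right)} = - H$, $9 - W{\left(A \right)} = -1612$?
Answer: $- \frac{8413316906981}{989954444} \approx -8498.7$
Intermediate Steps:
$W{\left(A \right)} = 1621$ ($W{\left(A \right)} = 9 - -1612 = 9 + 1612 = 1621$)
$\frac{4126228 + 301590}{b{\left(-85,521 \right)} + \frac{1}{W{\left(-140 \right)} + 3798588}} = \frac{4126228 + 301590}{\left(-1\right) 521 + \frac{1}{1621 + 3798588}} = \frac{4427818}{-521 + \frac{1}{3800209}} = \frac{4427818}{- \frac{1979908888}{3800209}} = 4427818 \left(- \frac{3800209}{1979908888}\right) = - \frac{8413316906981}{989954444}$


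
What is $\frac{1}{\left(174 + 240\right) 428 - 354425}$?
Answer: $- \frac{1}{177233} \approx -5.6423 \cdot 10^{-6}$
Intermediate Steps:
$\frac{1}{\left(174 + 240\right) 428 - 354425} = \frac{1}{414 \cdot 428 - 354425} = \frac{1}{177192 - 354425} = \frac{1}{-177233} = - \frac{1}{177233}$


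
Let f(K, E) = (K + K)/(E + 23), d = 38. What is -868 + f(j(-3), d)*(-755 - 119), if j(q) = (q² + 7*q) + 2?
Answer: -35468/61 ≈ -581.44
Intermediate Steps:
j(q) = 2 + q² + 7*q
f(K, E) = 2*K/(23 + E) (f(K, E) = (2*K)/(23 + E) = 2*K/(23 + E))
-868 + f(j(-3), d)*(-755 - 119) = -868 + (2*(2 + (-3)² + 7*(-3))/(23 + 38))*(-755 - 119) = -868 + (2*(2 + 9 - 21)/61)*(-874) = -868 + (2*(-10)*(1/61))*(-874) = -868 - 20/61*(-874) = -868 + 17480/61 = -35468/61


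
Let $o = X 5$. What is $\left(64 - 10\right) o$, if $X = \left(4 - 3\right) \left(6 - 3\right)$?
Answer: $810$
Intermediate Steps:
$X = 3$ ($X = 1 \cdot 3 = 3$)
$o = 15$ ($o = 3 \cdot 5 = 15$)
$\left(64 - 10\right) o = \left(64 - 10\right) 15 = 54 \cdot 15 = 810$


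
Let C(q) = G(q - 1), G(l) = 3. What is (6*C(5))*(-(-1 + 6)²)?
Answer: -450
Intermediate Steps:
C(q) = 3
(6*C(5))*(-(-1 + 6)²) = (6*3)*(-(-1 + 6)²) = 18*(-1*5²) = 18*(-1*25) = 18*(-25) = -450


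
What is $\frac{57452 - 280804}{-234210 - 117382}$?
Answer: $\frac{27919}{43949} \approx 0.63526$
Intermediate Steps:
$\frac{57452 - 280804}{-234210 - 117382} = - \frac{223352}{-351592} = \left(-223352\right) \left(- \frac{1}{351592}\right) = \frac{27919}{43949}$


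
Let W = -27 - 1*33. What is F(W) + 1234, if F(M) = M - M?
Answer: 1234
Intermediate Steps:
W = -60 (W = -27 - 33 = -60)
F(M) = 0
F(W) + 1234 = 0 + 1234 = 1234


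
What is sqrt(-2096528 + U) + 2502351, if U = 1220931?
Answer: 2502351 + I*sqrt(875597) ≈ 2.5024e+6 + 935.73*I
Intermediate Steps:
sqrt(-2096528 + U) + 2502351 = sqrt(-2096528 + 1220931) + 2502351 = sqrt(-875597) + 2502351 = I*sqrt(875597) + 2502351 = 2502351 + I*sqrt(875597)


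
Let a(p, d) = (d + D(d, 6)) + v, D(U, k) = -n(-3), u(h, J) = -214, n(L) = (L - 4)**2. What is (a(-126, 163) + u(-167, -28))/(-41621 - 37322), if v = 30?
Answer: 70/78943 ≈ 0.00088672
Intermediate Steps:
n(L) = (-4 + L)**2
D(U, k) = -49 (D(U, k) = -(-4 - 3)**2 = -1*(-7)**2 = -1*49 = -49)
a(p, d) = -19 + d (a(p, d) = (d - 49) + 30 = (-49 + d) + 30 = -19 + d)
(a(-126, 163) + u(-167, -28))/(-41621 - 37322) = ((-19 + 163) - 214)/(-41621 - 37322) = (144 - 214)/(-78943) = -70*(-1/78943) = 70/78943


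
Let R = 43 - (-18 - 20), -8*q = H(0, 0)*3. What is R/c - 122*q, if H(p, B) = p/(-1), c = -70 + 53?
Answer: -81/17 ≈ -4.7647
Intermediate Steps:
c = -17
H(p, B) = -p (H(p, B) = p*(-1) = -p)
q = 0 (q = -(-1*0)*3/8 = -0*3 = -⅛*0 = 0)
R = 81 (R = 43 - 1*(-38) = 43 + 38 = 81)
R/c - 122*q = 81/(-17) - 122*0 = 81*(-1/17) + 0 = -81/17 + 0 = -81/17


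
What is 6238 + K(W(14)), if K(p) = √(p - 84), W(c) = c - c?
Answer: 6238 + 2*I*√21 ≈ 6238.0 + 9.1651*I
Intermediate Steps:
W(c) = 0
K(p) = √(-84 + p)
6238 + K(W(14)) = 6238 + √(-84 + 0) = 6238 + √(-84) = 6238 + 2*I*√21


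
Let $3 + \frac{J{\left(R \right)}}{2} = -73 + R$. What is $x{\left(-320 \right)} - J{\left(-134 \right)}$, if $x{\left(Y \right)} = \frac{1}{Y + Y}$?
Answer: $\frac{268799}{640} \approx 420.0$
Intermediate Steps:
$x{\left(Y \right)} = \frac{1}{2 Y}$
$J{\left(R \right)} = -152 + 2 R$ ($J{\left(R \right)} = -6 + 2 \left(-73 + R\right) = -6 + \left(-146 + 2 R\right) = -152 + 2 R$)
$x{\left(-320 \right)} - J{\left(-134 \right)} = \frac{1}{2 \left(-320\right)} - \left(-152 + 2 \left(-134\right)\right) = \frac{1}{2} \left(- \frac{1}{320}\right) - \left(-152 - 268\right) = - \frac{1}{640} - -420 = - \frac{1}{640} + 420 = \frac{268799}{640}$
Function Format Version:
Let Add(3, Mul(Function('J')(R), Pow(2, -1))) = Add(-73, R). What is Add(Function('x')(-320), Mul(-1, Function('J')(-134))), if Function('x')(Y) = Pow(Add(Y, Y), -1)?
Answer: Rational(268799, 640) ≈ 420.00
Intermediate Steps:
Function('x')(Y) = Mul(Rational(1, 2), Pow(Y, -1)) (Function('x')(Y) = Pow(Mul(2, Y), -1) = Mul(Rational(1, 2), Pow(Y, -1)))
Function('J')(R) = Add(-152, Mul(2, R)) (Function('J')(R) = Add(-6, Mul(2, Add(-73, R))) = Add(-6, Add(-146, Mul(2, R))) = Add(-152, Mul(2, R)))
Add(Function('x')(-320), Mul(-1, Function('J')(-134))) = Add(Mul(Rational(1, 2), Pow(-320, -1)), Mul(-1, Add(-152, Mul(2, -134)))) = Add(Mul(Rational(1, 2), Rational(-1, 320)), Mul(-1, Add(-152, -268))) = Add(Rational(-1, 640), Mul(-1, -420)) = Add(Rational(-1, 640), 420) = Rational(268799, 640)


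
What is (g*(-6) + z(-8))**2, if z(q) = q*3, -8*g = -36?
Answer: 2601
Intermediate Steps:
g = 9/2 (g = -1/8*(-36) = 9/2 ≈ 4.5000)
z(q) = 3*q
(g*(-6) + z(-8))**2 = ((9/2)*(-6) + 3*(-8))**2 = (-27 - 24)**2 = (-51)**2 = 2601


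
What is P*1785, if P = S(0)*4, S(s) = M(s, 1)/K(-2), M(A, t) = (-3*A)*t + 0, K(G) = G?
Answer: 0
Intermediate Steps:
M(A, t) = -3*A*t (M(A, t) = -3*A*t + 0 = -3*A*t)
S(s) = 3*s/2 (S(s) = -3*s*1/(-2) = -3*s*(-1/2) = 3*s/2)
P = 0 (P = ((3/2)*0)*4 = 0*4 = 0)
P*1785 = 0*1785 = 0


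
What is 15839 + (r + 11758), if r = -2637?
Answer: 24960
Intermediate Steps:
15839 + (r + 11758) = 15839 + (-2637 + 11758) = 15839 + 9121 = 24960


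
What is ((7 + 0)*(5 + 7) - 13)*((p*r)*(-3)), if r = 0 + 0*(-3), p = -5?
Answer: 0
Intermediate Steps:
r = 0 (r = 0 + 0 = 0)
((7 + 0)*(5 + 7) - 13)*((p*r)*(-3)) = ((7 + 0)*(5 + 7) - 13)*(-5*0*(-3)) = (7*12 - 13)*(0*(-3)) = (84 - 13)*0 = 71*0 = 0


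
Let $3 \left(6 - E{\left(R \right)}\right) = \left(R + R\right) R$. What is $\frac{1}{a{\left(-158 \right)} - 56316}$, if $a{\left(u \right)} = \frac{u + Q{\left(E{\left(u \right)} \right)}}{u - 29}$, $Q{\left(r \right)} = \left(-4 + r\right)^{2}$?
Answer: $- \frac{1683}{2586984490} \approx -6.5056 \cdot 10^{-7}$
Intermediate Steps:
$E{\left(R \right)} = 6 - \frac{2 R^{2}}{3}$ ($E{\left(R \right)} = 6 - \frac{\left(R + R\right) R}{3} = 6 - \frac{2 R R}{3} = 6 - \frac{2 R^{2}}{3}$)
$a{\left(u \right)} = \frac{u + \left(2 - \frac{2 u^{2}}{3}\right)^{2}}{-29 + u}$ ($a{\left(u \right)} = \frac{u + \left(-4 - \left(-6 + \frac{2 u^{2}}{3}\right)\right)^{2}}{u - 29} = \frac{u + \left(2 - \frac{2 u^{2}}{3}\right)^{2}}{-29 + u}$)
$\frac{1}{a{\left(-158 \right)} - 56316} = \frac{1}{\frac{-158 + \frac{4 \left(-3 + \left(-158\right)^{2}\right)^{2}}{9}}{-29 - 158} - 56316} = \frac{1}{\frac{-158 + \frac{4 \left(-3 + 24964\right)^{2}}{9}}{-187} - 56316} = \frac{1}{- \frac{-158 + \frac{4 \cdot 24961^{2}}{9}}{187} - 56316} = \frac{1}{- \frac{-158 + \frac{4}{9} \cdot 623051521}{187} - 56316} = \frac{1}{- \frac{-158 + \frac{2492206084}{9}}{187} - 56316} = \frac{1}{\left(- \frac{1}{187}\right) \frac{2492204662}{9} - 56316} = \frac{1}{- \frac{2492204662}{1683} - 56316} = \frac{1}{- \frac{2586984490}{1683}} = - \frac{1683}{2586984490}$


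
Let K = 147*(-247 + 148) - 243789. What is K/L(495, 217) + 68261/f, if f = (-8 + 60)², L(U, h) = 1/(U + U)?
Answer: -691571132059/2704 ≈ -2.5576e+8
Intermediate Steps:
L(U, h) = 1/(2*U)
K = -258342 (K = 147*(-99) - 243789 = -14553 - 243789 = -258342)
f = 2704 (f = 52² = 2704)
K/L(495, 217) + 68261/f = -258342/((½)/495) + 68261/2704 = -258342/((½)*(1/495)) + 68261*(1/2704) = -258342/1/990 + 68261/2704 = -258342*990 + 68261/2704 = -255758580 + 68261/2704 = -691571132059/2704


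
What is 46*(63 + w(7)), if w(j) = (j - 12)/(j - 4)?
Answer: 8464/3 ≈ 2821.3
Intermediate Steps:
w(j) = (-12 + j)/(-4 + j)
46*(63 + w(7)) = 46*(63 + (-12 + 7)/(-4 + 7)) = 46*(63 - 5/3) = 46*(184/3) = 8464/3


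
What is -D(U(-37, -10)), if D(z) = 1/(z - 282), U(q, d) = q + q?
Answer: 1/356 ≈ 0.0028090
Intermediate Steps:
U(q, d) = 2*q
D(z) = 1/(-282 + z)
-D(U(-37, -10)) = -1/(-282 + 2*(-37)) = -1/(-282 - 74) = -1/(-356) = -1*(-1/356) = 1/356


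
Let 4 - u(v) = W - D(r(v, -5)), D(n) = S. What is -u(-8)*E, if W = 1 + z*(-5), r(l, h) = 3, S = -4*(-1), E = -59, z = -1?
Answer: 118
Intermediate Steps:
S = 4
W = 6 (W = 1 - 1*(-5) = 1 + 5 = 6)
D(n) = 4
u(v) = 2 (u(v) = 4 - (6 - 1*4) = 4 - (6 - 4) = 4 - 1*2 = 4 - 2 = 2)
-u(-8)*E = -2*(-59) = -1*(-118) = 118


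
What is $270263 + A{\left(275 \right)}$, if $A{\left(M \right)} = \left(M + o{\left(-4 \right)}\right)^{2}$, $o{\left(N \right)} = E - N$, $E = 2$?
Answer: $349224$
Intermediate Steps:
$o{\left(N \right)} = 2 - N$
$A{\left(M \right)} = \left(6 + M\right)^{2}$ ($A{\left(M \right)} = \left(M + \left(2 - -4\right)\right)^{2} = \left(M + \left(2 + 4\right)\right)^{2} = \left(M + 6\right)^{2} = \left(6 + M\right)^{2}$)
$270263 + A{\left(275 \right)} = 270263 + \left(6 + 275\right)^{2} = 270263 + 281^{2} = 270263 + 78961 = 349224$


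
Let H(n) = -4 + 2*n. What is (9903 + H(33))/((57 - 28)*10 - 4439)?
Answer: -9965/4149 ≈ -2.4018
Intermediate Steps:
(9903 + H(33))/((57 - 28)*10 - 4439) = (9903 + (-4 + 2*33))/((57 - 28)*10 - 4439) = (9903 + (-4 + 66))/(29*10 - 4439) = (9903 + 62)/(290 - 4439) = 9965/(-4149) = 9965*(-1/4149) = -9965/4149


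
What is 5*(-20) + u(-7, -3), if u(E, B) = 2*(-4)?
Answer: -108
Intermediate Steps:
u(E, B) = -8
5*(-20) + u(-7, -3) = 5*(-20) - 8 = -100 - 8 = -108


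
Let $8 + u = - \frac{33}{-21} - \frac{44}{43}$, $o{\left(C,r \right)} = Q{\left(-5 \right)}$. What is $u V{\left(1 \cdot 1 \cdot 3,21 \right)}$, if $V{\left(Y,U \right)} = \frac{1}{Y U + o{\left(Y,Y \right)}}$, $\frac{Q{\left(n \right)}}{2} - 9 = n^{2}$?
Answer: $- \frac{2243}{39431} \approx -0.056884$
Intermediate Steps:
$Q{\left(n \right)} = 18 + 2 n^{2}$
$o{\left(C,r \right)} = 68$ ($o{\left(C,r \right)} = 18 + 2 \left(-5\right)^{2} = 18 + 2 \cdot 25 = 18 + 50 = 68$)
$u = - \frac{2243}{301}$ ($u = -8 - \left(- \frac{11}{7} + \frac{44}{43}\right) = -8 - - \frac{165}{301} = -8 + \left(\frac{11}{7} - \frac{44}{43}\right) = -8 + \frac{165}{301} = - \frac{2243}{301} \approx -7.4518$)
$V{\left(Y,U \right)} = \frac{1}{68 + U Y}$ ($V{\left(Y,U \right)} = \frac{1}{Y U + 68} = \frac{1}{U Y + 68} = \frac{1}{68 + U Y}$)
$u V{\left(1 \cdot 1 \cdot 3,21 \right)} = - \frac{2243}{301 \left(68 + 21 \cdot 1 \cdot 1 \cdot 3\right)} = - \frac{2243}{301 \left(68 + 21 \cdot 1 \cdot 3\right)} = - \frac{2243}{301 \left(68 + 21 \cdot 3\right)} = - \frac{2243}{301 \left(68 + 63\right)} = - \frac{2243}{301 \cdot 131} = \left(- \frac{2243}{301}\right) \frac{1}{131} = - \frac{2243}{39431}$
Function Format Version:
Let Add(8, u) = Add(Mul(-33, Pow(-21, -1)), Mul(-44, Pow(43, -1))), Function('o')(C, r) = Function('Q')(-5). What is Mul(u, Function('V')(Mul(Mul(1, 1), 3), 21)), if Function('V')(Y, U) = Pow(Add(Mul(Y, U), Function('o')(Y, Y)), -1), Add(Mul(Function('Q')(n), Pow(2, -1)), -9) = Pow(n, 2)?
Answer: Rational(-2243, 39431) ≈ -0.056884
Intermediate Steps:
Function('Q')(n) = Add(18, Mul(2, Pow(n, 2)))
Function('o')(C, r) = 68 (Function('o')(C, r) = Add(18, Mul(2, Pow(-5, 2))) = Add(18, Mul(2, 25)) = Add(18, 50) = 68)
u = Rational(-2243, 301) (u = Add(-8, Add(Mul(-33, Pow(-21, -1)), Mul(-44, Pow(43, -1)))) = Add(-8, Add(Mul(-33, Rational(-1, 21)), Mul(-44, Rational(1, 43)))) = Add(-8, Add(Rational(11, 7), Rational(-44, 43))) = Add(-8, Rational(165, 301)) = Rational(-2243, 301) ≈ -7.4518)
Function('V')(Y, U) = Pow(Add(68, Mul(U, Y)), -1) (Function('V')(Y, U) = Pow(Add(Mul(Y, U), 68), -1) = Pow(Add(Mul(U, Y), 68), -1) = Pow(Add(68, Mul(U, Y)), -1))
Mul(u, Function('V')(Mul(Mul(1, 1), 3), 21)) = Mul(Rational(-2243, 301), Pow(Add(68, Mul(21, Mul(Mul(1, 1), 3))), -1)) = Mul(Rational(-2243, 301), Pow(Add(68, Mul(21, Mul(1, 3))), -1)) = Mul(Rational(-2243, 301), Pow(Add(68, Mul(21, 3)), -1)) = Mul(Rational(-2243, 301), Pow(Add(68, 63), -1)) = Mul(Rational(-2243, 301), Pow(131, -1)) = Mul(Rational(-2243, 301), Rational(1, 131)) = Rational(-2243, 39431)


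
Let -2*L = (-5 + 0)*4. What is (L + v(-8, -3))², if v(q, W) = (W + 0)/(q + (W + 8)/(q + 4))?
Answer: 145924/1369 ≈ 106.59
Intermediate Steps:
L = 10 (L = -(-5 + 0)*4/2 = -(-5)*4/2 = -½*(-20) = 10)
v(q, W) = W/(q + (8 + W)/(4 + q))
(L + v(-8, -3))² = (10 - 3*(4 - 8)/(8 - 3 + (-8)² + 4*(-8)))² = (10 - 3*(-4)/(8 - 3 + 64 - 32))² = (10 - 3*(-4)/37)² = (10 - 3*1/37*(-4))² = (10 + 12/37)² = (382/37)² = 145924/1369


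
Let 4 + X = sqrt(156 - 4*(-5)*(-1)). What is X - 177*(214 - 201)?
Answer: -2305 + 2*sqrt(34) ≈ -2293.3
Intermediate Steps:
X = -4 + 2*sqrt(34) (X = -4 + sqrt(156 - 4*(-5)*(-1)) = -4 + sqrt(156 + 20*(-1)) = -4 + sqrt(156 - 20) = -4 + sqrt(136) = -4 + 2*sqrt(34) ≈ 7.6619)
X - 177*(214 - 201) = (-4 + 2*sqrt(34)) - 177*(214 - 201) = (-4 + 2*sqrt(34)) - 177*13 = (-4 + 2*sqrt(34)) - 2301 = -2305 + 2*sqrt(34)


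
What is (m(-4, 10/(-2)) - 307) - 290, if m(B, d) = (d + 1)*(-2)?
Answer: -589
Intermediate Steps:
m(B, d) = -2 - 2*d (m(B, d) = (1 + d)*(-2) = -2 - 2*d)
(m(-4, 10/(-2)) - 307) - 290 = ((-2 - 20/(-2)) - 307) - 290 = ((-2 - 20*(-1)/2) - 307) - 290 = ((-2 - 2*(-5)) - 307) - 290 = ((-2 + 10) - 307) - 290 = (8 - 307) - 290 = -299 - 290 = -589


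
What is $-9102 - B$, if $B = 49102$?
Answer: $-58204$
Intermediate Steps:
$-9102 - B = -9102 - 49102 = -58204$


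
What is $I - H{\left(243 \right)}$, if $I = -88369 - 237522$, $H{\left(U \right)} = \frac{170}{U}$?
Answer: $- \frac{79191683}{243} \approx -3.2589 \cdot 10^{5}$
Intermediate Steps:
$I = -325891$ ($I = -88369 - 237522 = -325891$)
$I - H{\left(243 \right)} = -325891 - \frac{170}{243} = - \frac{79191683}{243}$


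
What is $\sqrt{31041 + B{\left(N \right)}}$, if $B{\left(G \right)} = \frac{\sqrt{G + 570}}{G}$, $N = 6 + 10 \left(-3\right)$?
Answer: $\frac{\sqrt{4469904 - 6 \sqrt{546}}}{12} \approx 176.18$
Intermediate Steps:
$N = -24$ ($N = 6 - 30 = -24$)
$B{\left(G \right)} = \frac{\sqrt{570 + G}}{G}$
$\sqrt{31041 + B{\left(N \right)}} = \sqrt{31041 + \frac{\sqrt{570 - 24}}{-24}} = \sqrt{31041 - \frac{\sqrt{546}}{24}}$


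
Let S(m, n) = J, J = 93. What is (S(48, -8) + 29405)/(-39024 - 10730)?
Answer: -14749/24877 ≈ -0.59288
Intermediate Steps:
S(m, n) = 93
(S(48, -8) + 29405)/(-39024 - 10730) = (93 + 29405)/(-39024 - 10730) = 29498/(-49754) = 29498*(-1/49754) = -14749/24877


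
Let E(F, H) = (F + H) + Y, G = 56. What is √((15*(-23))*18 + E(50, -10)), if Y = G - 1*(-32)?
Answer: I*√6082 ≈ 77.987*I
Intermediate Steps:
Y = 88 (Y = 56 - 1*(-32) = 56 + 32 = 88)
E(F, H) = 88 + F + H (E(F, H) = (F + H) + 88 = 88 + F + H)
√((15*(-23))*18 + E(50, -10)) = √((15*(-23))*18 + (88 + 50 - 10)) = √(-345*18 + 128) = √(-6210 + 128) = √(-6082) = I*√6082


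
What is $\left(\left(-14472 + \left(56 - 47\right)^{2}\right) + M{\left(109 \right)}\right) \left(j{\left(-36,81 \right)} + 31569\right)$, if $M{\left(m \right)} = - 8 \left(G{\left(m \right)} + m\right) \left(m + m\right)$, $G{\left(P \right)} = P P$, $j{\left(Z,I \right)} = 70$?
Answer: $-662044524689$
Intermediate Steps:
$G{\left(P \right)} = P^{2}$
$M{\left(m \right)} = - 16 m \left(m + m^{2}\right)$ ($M{\left(m \right)} = - 8 \left(m^{2} + m\right) \left(m + m\right) = - 8 \left(m + m^{2}\right) 2 m = - 8 \cdot 2 m \left(m + m^{2}\right) = - 16 m \left(m + m^{2}\right)$)
$\left(\left(-14472 + \left(56 - 47\right)^{2}\right) + M{\left(109 \right)}\right) \left(j{\left(-36,81 \right)} + 31569\right) = \left(\left(-14472 + \left(56 - 47\right)^{2}\right) - 16 \cdot 109^{2} \left(1 + 109\right)\right) \left(70 + 31569\right) = \left(\left(-14472 + 9^{2}\right) - 190096 \cdot 110\right) 31639 = \left(\left(-14472 + 81\right) - 20910560\right) 31639 = \left(-14391 - 20910560\right) 31639 = \left(-20924951\right) 31639 = -662044524689$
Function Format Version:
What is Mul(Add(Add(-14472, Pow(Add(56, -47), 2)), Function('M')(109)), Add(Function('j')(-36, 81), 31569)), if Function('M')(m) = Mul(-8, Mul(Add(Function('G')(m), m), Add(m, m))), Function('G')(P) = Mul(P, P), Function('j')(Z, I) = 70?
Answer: -662044524689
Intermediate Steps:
Function('G')(P) = Pow(P, 2)
Function('M')(m) = Mul(-16, m, Add(m, Pow(m, 2))) (Function('M')(m) = Mul(-8, Mul(Add(Pow(m, 2), m), Add(m, m))) = Mul(-8, Mul(Add(m, Pow(m, 2)), Mul(2, m))) = Mul(-8, Mul(2, m, Add(m, Pow(m, 2)))) = Mul(-16, m, Add(m, Pow(m, 2))))
Mul(Add(Add(-14472, Pow(Add(56, -47), 2)), Function('M')(109)), Add(Function('j')(-36, 81), 31569)) = Mul(Add(Add(-14472, Pow(Add(56, -47), 2)), Mul(-16, Pow(109, 2), Add(1, 109))), Add(70, 31569)) = Mul(Add(Add(-14472, Pow(9, 2)), Mul(-16, 11881, 110)), 31639) = Mul(Add(Add(-14472, 81), -20910560), 31639) = Mul(Add(-14391, -20910560), 31639) = Mul(-20924951, 31639) = -662044524689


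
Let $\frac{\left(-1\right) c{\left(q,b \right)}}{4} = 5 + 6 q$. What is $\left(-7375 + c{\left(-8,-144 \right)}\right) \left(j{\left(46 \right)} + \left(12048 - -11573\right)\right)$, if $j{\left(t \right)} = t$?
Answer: $-170473401$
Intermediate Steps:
$c{\left(q,b \right)} = -20 - 24 q$ ($c{\left(q,b \right)} = - 4 \left(5 + 6 q\right) = -20 - 24 q$)
$\left(-7375 + c{\left(-8,-144 \right)}\right) \left(j{\left(46 \right)} + \left(12048 - -11573\right)\right) = \left(-7375 - -172\right) \left(46 + \left(12048 - -11573\right)\right) = \left(-7375 + \left(-20 + 192\right)\right) \left(46 + \left(12048 + 11573\right)\right) = \left(-7375 + 172\right) \left(46 + 23621\right) = \left(-7203\right) 23667 = -170473401$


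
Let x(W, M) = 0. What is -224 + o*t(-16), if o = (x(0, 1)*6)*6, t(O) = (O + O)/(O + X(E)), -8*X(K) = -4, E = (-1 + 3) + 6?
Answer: -224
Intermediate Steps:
E = 8 (E = 2 + 6 = 8)
X(K) = 1/2 (X(K) = -1/8*(-4) = 1/2)
t(O) = 2*O/(1/2 + O) (t(O) = (O + O)/(O + 1/2) = (2*O)/(1/2 + O) = 2*O/(1/2 + O))
o = 0 (o = (0*6)*6 = 0*6 = 0)
-224 + o*t(-16) = -224 + 0*(4*(-16)/(1 + 2*(-16))) = -224 + 0*(4*(-16)/(1 - 32)) = -224 + 0*(4*(-16)/(-31)) = -224 + 0*(4*(-16)*(-1/31)) = -224 + 0*(64/31) = -224 + 0 = -224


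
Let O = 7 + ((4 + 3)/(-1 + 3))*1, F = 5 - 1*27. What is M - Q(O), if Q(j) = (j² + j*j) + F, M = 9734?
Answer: 19071/2 ≈ 9535.5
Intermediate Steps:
F = -22 (F = 5 - 27 = -22)
O = 21/2 (O = 7 + (7/2)*1 = 7 + 7/2 = 21/2 ≈ 10.500)
Q(j) = -22 + 2*j² (Q(j) = (j² + j*j) - 22 = (j² + j²) - 22 = 2*j² - 22 = -22 + 2*j²)
M - Q(O) = 9734 - (-22 + 2*(21/2)²) = 9734 - (-22 + 2*(441/4)) = 9734 - (-22 + 441/2) = 9734 - 1*397/2 = 9734 - 397/2 = 19071/2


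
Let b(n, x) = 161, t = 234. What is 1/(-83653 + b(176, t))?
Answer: -1/83492 ≈ -1.1977e-5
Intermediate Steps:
1/(-83653 + b(176, t)) = 1/(-83653 + 161) = 1/(-83492) = -1/83492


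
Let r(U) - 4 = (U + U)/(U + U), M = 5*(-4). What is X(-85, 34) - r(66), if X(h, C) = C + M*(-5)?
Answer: 129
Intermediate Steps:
M = -20
X(h, C) = 100 + C (X(h, C) = C - 20*(-5) = C + 100 = 100 + C)
r(U) = 5 (r(U) = 4 + (U + U)/(U + U) = 4 + (2*U)/((2*U)) = 4 + (2*U)*(1/(2*U)) = 4 + 1 = 5)
X(-85, 34) - r(66) = (100 + 34) - 1*5 = 134 - 5 = 129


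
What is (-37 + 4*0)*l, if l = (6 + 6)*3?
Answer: -1332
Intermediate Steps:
l = 36 (l = 12*3 = 36)
(-37 + 4*0)*l = (-37 + 4*0)*36 = (-37 + 0)*36 = -37*36 = -1332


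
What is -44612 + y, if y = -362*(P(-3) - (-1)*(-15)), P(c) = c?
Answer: -38096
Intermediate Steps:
y = 6516 (y = -362*(-3 - (-1)*(-15)) = -362*(-3 - 1*15) = -362*(-3 - 15) = -362*(-18) = 6516)
-44612 + y = -44612 + 6516 = -38096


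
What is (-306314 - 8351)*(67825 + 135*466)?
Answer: -41137728775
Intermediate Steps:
(-306314 - 8351)*(67825 + 135*466) = -314665*(67825 + 62910) = -314665*130735 = -41137728775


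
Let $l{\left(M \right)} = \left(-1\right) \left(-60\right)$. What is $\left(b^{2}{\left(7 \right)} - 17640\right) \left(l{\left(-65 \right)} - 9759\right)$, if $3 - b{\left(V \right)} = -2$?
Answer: $170847885$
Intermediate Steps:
$b{\left(V \right)} = 5$ ($b{\left(V \right)} = 3 - -2 = 3 + 2 = 5$)
$l{\left(M \right)} = 60$
$\left(b^{2}{\left(7 \right)} - 17640\right) \left(l{\left(-65 \right)} - 9759\right) = \left(5^{2} - 17640\right) \left(60 - 9759\right) = \left(25 - 17640\right) \left(-9699\right) = \left(-17615\right) \left(-9699\right) = 170847885$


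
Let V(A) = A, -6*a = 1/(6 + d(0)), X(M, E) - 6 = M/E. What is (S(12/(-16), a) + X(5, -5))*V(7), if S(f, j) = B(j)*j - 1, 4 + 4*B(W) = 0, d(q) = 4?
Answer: 1687/60 ≈ 28.117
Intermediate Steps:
X(M, E) = 6 + M/E
a = -1/60 (a = -1/(6*(6 + 4)) = -⅙/10 = -⅙*⅒ = -1/60 ≈ -0.016667)
B(W) = -1 (B(W) = -1 + (¼)*0 = -1 + 0 = -1)
S(f, j) = -1 - j (S(f, j) = -j - 1 = -1 - j)
(S(12/(-16), a) + X(5, -5))*V(7) = ((-1 - 1*(-1/60)) + (6 + 5/(-5)))*7 = ((-1 + 1/60) + (6 + 5*(-⅕)))*7 = (-59/60 + (6 - 1))*7 = (-59/60 + 5)*7 = (241/60)*7 = 1687/60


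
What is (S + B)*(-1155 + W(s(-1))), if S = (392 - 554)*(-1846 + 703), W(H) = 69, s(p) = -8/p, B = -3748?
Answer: -197019948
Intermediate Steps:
S = 185166 (S = -162*(-1143) = 185166)
(S + B)*(-1155 + W(s(-1))) = (185166 - 3748)*(-1155 + 69) = 181418*(-1086) = -197019948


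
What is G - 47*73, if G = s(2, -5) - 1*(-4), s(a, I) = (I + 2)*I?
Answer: -3412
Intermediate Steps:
s(a, I) = I*(2 + I) (s(a, I) = (2 + I)*I = I*(2 + I))
G = 19 (G = -5*(2 - 5) - 1*(-4) = -5*(-3) + 4 = 15 + 4 = 19)
G - 47*73 = 19 - 47*73 = 19 - 3431 = -3412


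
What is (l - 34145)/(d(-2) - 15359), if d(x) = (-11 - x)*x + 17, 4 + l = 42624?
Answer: -2825/5108 ≈ -0.55305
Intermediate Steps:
l = 42620 (l = -4 + 42624 = 42620)
d(x) = 17 + x*(-11 - x) (d(x) = x*(-11 - x) + 17 = 17 + x*(-11 - x))
(l - 34145)/(d(-2) - 15359) = (42620 - 34145)/((17 - 1*(-2)² - 11*(-2)) - 15359) = 8475/((17 - 1*4 + 22) - 15359) = 8475/((17 - 4 + 22) - 15359) = 8475/(35 - 15359) = 8475/(-15324) = 8475*(-1/15324) = -2825/5108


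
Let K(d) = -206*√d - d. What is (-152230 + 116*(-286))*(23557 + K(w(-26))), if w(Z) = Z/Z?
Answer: -4329230100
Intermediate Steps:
w(Z) = 1
K(d) = -d - 206*√d
(-152230 + 116*(-286))*(23557 + K(w(-26))) = (-152230 + 116*(-286))*(23557 + (-1*1 - 206*√1)) = (-152230 - 33176)*(23557 + (-1 - 206*1)) = -185406*(23557 + (-1 - 206)) = -185406*(23557 - 207) = -185406*23350 = -4329230100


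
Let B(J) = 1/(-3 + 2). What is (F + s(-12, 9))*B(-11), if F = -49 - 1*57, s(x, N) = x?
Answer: 118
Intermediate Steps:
B(J) = -1 (B(J) = 1/(-1) = -1)
F = -106 (F = -49 - 57 = -106)
(F + s(-12, 9))*B(-11) = (-106 - 12)*(-1) = -118*(-1) = 118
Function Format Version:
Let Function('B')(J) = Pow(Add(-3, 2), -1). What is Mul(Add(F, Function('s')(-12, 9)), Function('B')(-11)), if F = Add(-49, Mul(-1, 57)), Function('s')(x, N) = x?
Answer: 118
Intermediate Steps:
Function('B')(J) = -1 (Function('B')(J) = Pow(-1, -1) = -1)
F = -106 (F = Add(-49, -57) = -106)
Mul(Add(F, Function('s')(-12, 9)), Function('B')(-11)) = Mul(Add(-106, -12), -1) = Mul(-118, -1) = 118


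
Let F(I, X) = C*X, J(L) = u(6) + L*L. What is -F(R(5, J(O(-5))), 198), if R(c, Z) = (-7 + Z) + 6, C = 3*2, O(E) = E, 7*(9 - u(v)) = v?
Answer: -1188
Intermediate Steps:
u(v) = 9 - v/7
C = 6
J(L) = 57/7 + L**2 (J(L) = (9 - 1/7*6) + L*L = (9 - 6/7) + L**2 = 57/7 + L**2)
R(c, Z) = -1 + Z
F(I, X) = 6*X
-F(R(5, J(O(-5))), 198) = -6*198 = -1*1188 = -1188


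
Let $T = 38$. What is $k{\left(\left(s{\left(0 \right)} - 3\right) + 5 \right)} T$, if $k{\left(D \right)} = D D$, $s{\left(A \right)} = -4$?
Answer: $152$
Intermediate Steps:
$k{\left(D \right)} = D^{2}$
$k{\left(\left(s{\left(0 \right)} - 3\right) + 5 \right)} T = \left(\left(-4 - 3\right) + 5\right)^{2} \cdot 38 = \left(-7 + 5\right)^{2} \cdot 38 = \left(-2\right)^{2} \cdot 38 = 4 \cdot 38 = 152$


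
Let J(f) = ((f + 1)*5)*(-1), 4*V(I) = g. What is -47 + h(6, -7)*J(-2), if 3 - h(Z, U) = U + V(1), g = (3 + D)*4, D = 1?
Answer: -17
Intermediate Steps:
g = 16 (g = (3 + 1)*4 = 4*4 = 16)
V(I) = 4 (V(I) = (¼)*16 = 4)
J(f) = -5 - 5*f (J(f) = ((1 + f)*5)*(-1) = (5 + 5*f)*(-1) = -5 - 5*f)
h(Z, U) = -1 - U (h(Z, U) = 3 - (U + 4) = 3 - (4 + U) = 3 + (-4 - U) = -1 - U)
-47 + h(6, -7)*J(-2) = -47 + (-1 - 1*(-7))*(-5 - 5*(-2)) = -47 + (-1 + 7)*(-5 + 10) = -47 + 6*5 = -47 + 30 = -17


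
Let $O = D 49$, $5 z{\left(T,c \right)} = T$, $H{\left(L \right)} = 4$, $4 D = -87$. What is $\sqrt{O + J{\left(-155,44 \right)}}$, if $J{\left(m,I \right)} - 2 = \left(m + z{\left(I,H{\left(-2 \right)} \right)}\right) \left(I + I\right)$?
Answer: $\frac{i \sqrt{1392935}}{10} \approx 118.02 i$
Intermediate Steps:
$D = - \frac{87}{4}$ ($D = \frac{1}{4} \left(-87\right) = - \frac{87}{4} \approx -21.75$)
$z{\left(T,c \right)} = \frac{T}{5}$
$O = - \frac{4263}{4}$ ($O = \left(- \frac{87}{4}\right) 49 = - \frac{4263}{4} \approx -1065.8$)
$J{\left(m,I \right)} = 2 + 2 I \left(m + \frac{I}{5}\right)$ ($J{\left(m,I \right)} = 2 + \left(m + \frac{I}{5}\right) \left(I + I\right) = 2 + \left(m + \frac{I}{5}\right) 2 I = 2 + 2 I \left(m + \frac{I}{5}\right)$)
$\sqrt{O + J{\left(-155,44 \right)}} = \sqrt{- \frac{4263}{4} + \left(2 + \frac{2 \cdot 44^{2}}{5} + 2 \cdot 44 \left(-155\right)\right)} = \sqrt{- \frac{4263}{4} + \left(2 + \frac{2}{5} \cdot 1936 - 13640\right)} = \sqrt{- \frac{4263}{4} + \left(2 + \frac{3872}{5} - 13640\right)} = \sqrt{- \frac{4263}{4} - \frac{64318}{5}} = \sqrt{- \frac{278587}{20}} = \frac{i \sqrt{1392935}}{10}$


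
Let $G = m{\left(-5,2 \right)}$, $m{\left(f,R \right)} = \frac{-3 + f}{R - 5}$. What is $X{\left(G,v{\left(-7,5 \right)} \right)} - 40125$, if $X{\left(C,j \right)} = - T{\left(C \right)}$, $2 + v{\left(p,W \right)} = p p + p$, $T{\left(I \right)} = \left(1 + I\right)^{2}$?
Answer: $- \frac{361246}{9} \approx -40138.0$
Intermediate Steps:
$m{\left(f,R \right)} = \frac{-3 + f}{-5 + R}$
$v{\left(p,W \right)} = -2 + p + p^{2}$ ($v{\left(p,W \right)} = -2 + \left(p p + p\right) = -2 + \left(p^{2} + p\right) = -2 + \left(p + p^{2}\right) = -2 + p + p^{2}$)
$G = \frac{8}{3}$ ($G = \frac{-3 - 5}{-5 + 2} = \frac{1}{-3} \left(-8\right) = \left(- \frac{1}{3}\right) \left(-8\right) = \frac{8}{3} \approx 2.6667$)
$X{\left(C,j \right)} = - \left(1 + C\right)^{2}$
$X{\left(G,v{\left(-7,5 \right)} \right)} - 40125 = - \left(1 + \frac{8}{3}\right)^{2} - 40125 = - \left(\frac{11}{3}\right)^{2} - 40125 = \left(-1\right) \frac{121}{9} - 40125 = - \frac{121}{9} - 40125 = - \frac{361246}{9}$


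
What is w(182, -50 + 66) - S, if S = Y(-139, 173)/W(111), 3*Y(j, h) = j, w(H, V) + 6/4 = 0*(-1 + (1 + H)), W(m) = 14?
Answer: 38/21 ≈ 1.8095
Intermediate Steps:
w(H, V) = -3/2 (w(H, V) = -3/2 + 0*(-1 + (1 + H)) = -3/2 + 0*H = -3/2 + 0 = -3/2)
Y(j, h) = j/3
S = -139/42 (S = ((⅓)*(-139))/14 = -139/3*1/14 = -139/42 ≈ -3.3095)
w(182, -50 + 66) - S = -3/2 - 1*(-139/42) = -3/2 + 139/42 = 38/21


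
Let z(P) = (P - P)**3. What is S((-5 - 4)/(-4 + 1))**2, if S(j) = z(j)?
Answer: 0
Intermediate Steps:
z(P) = 0 (z(P) = 0**3 = 0)
S(j) = 0
S((-5 - 4)/(-4 + 1))**2 = 0**2 = 0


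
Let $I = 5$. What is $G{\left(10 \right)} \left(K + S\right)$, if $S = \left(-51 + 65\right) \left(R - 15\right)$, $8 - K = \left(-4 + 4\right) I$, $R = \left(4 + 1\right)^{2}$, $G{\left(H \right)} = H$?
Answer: $1480$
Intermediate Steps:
$R = 25$ ($R = 5^{2} = 25$)
$K = 8$ ($K = 8 - \left(-4 + 4\right) 5 = 8 - 0 \cdot 5 = 8 - 0 = 8 + 0 = 8$)
$S = 140$ ($S = \left(-51 + 65\right) \left(25 - 15\right) = 14 \cdot 10 = 140$)
$G{\left(10 \right)} \left(K + S\right) = 10 \left(8 + 140\right) = 10 \cdot 148 = 1480$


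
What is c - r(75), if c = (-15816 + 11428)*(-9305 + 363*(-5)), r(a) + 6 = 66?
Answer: 48794500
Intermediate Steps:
r(a) = 60 (r(a) = -6 + 66 = 60)
c = 48794560 (c = -4388*(-9305 - 1815) = -4388*(-11120) = 48794560)
c - r(75) = 48794560 - 1*60 = 48794560 - 60 = 48794500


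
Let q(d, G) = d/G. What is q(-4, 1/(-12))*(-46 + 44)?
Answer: -96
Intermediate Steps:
q(-4, 1/(-12))*(-46 + 44) = (-4/(1/(-12)))*(-46 + 44) = -4/(-1/12)*(-2) = -4*(-12)*(-2) = 48*(-2) = -96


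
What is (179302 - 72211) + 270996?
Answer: 378087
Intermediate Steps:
(179302 - 72211) + 270996 = 107091 + 270996 = 378087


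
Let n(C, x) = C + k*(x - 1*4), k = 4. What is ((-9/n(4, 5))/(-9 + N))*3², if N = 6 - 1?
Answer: 81/32 ≈ 2.5313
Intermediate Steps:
N = 5
n(C, x) = -16 + C + 4*x (n(C, x) = C + 4*(x - 1*4) = C + 4*(x - 4) = C + 4*(-4 + x) = C + (-16 + 4*x) = -16 + C + 4*x)
((-9/n(4, 5))/(-9 + N))*3² = ((-9/(-16 + 4 + 4*5))/(-9 + 5))*3² = (-9/(-16 + 4 + 20)/(-4))*9 = (-9/8*(-¼))*9 = (-9*⅛*(-¼))*9 = -9/8*(-¼)*9 = (9/32)*9 = 81/32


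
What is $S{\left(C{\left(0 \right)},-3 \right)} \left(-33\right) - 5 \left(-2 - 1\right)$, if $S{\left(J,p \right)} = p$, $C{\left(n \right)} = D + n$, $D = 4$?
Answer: $114$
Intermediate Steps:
$C{\left(n \right)} = 4 + n$
$S{\left(C{\left(0 \right)},-3 \right)} \left(-33\right) - 5 \left(-2 - 1\right) = \left(-3\right) \left(-33\right) - 5 \left(-2 - 1\right) = 99 - -15 = 99 + 15 = 114$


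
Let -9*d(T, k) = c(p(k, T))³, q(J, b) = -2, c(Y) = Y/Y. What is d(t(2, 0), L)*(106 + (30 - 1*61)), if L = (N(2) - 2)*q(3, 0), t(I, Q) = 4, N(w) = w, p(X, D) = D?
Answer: -25/3 ≈ -8.3333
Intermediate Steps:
c(Y) = 1
L = 0 (L = (2 - 2)*(-2) = 0*(-2) = 0)
d(T, k) = -⅑ (d(T, k) = -⅑*1³ = -⅑*1 = -⅑)
d(t(2, 0), L)*(106 + (30 - 1*61)) = -(106 + (30 - 1*61))/9 = -(106 + (30 - 61))/9 = -(106 - 31)/9 = -⅑*75 = -25/3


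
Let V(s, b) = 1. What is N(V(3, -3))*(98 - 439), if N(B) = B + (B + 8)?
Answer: -3410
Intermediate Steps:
N(B) = 8 + 2*B (N(B) = B + (8 + B) = 8 + 2*B)
N(V(3, -3))*(98 - 439) = (8 + 2*1)*(98 - 439) = (8 + 2)*(-341) = 10*(-341) = -3410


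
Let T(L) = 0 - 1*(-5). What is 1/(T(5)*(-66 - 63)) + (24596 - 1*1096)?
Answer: 15157499/645 ≈ 23500.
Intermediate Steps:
T(L) = 5 (T(L) = 0 + 5 = 5)
1/(T(5)*(-66 - 63)) + (24596 - 1*1096) = 1/(5*(-66 - 63)) + (24596 - 1*1096) = 1/(5*(-129)) + (24596 - 1096) = 1/(-645) + 23500 = -1/645 + 23500 = 15157499/645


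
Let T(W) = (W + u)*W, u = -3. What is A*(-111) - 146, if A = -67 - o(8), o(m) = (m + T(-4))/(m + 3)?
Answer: 84197/11 ≈ 7654.3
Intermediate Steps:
T(W) = W*(-3 + W) (T(W) = (W - 3)*W = (-3 + W)*W = W*(-3 + W))
o(m) = (28 + m)/(3 + m) (o(m) = (m - 4*(-3 - 4))/(m + 3) = (m - 4*(-7))/(3 + m) = (m + 28)/(3 + m) = (28 + m)/(3 + m))
A = -773/11 (A = -67 - (28 + 8)/(3 + 8) = -67 - 36/11 = -773/11 ≈ -70.273)
A*(-111) - 146 = -773/11*(-111) - 146 = 85803/11 - 146 = 84197/11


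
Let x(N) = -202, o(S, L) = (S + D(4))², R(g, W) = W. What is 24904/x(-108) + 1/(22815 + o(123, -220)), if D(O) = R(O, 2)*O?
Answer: -497781051/4037576 ≈ -123.29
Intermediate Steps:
D(O) = 2*O
o(S, L) = (8 + S)² (o(S, L) = (S + 2*4)² = (S + 8)² = (8 + S)²)
24904/x(-108) + 1/(22815 + o(123, -220)) = 24904/(-202) + 1/(22815 + (8 + 123)²) = 24904*(-1/202) + 1/(22815 + 131²) = -12452/101 + 1/(22815 + 17161) = -12452/101 + 1/39976 = -497781051/4037576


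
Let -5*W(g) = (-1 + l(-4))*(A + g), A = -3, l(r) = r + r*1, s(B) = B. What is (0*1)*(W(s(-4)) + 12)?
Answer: 0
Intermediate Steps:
l(r) = 2*r (l(r) = r + r = 2*r)
W(g) = -27/5 + 9*g/5 (W(g) = -(-1 + 2*(-4))*(-3 + g)/5 = -(-1 - 8)*(-3 + g)/5 = -(-9)*(-3 + g)/5 = -(27 - 9*g)/5 = -27/5 + 9*g/5)
(0*1)*(W(s(-4)) + 12) = (0*1)*((-27/5 + (9/5)*(-4)) + 12) = 0*((-27/5 - 36/5) + 12) = 0*(-63/5 + 12) = 0*(-⅗) = 0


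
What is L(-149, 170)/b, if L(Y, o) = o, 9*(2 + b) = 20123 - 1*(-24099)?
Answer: 765/22102 ≈ 0.034612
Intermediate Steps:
b = 44204/9 (b = -2 + (20123 - 1*(-24099))/9 = -2 + (20123 + 24099)/9 = -2 + (1/9)*44222 = -2 + 44222/9 = 44204/9 ≈ 4911.6)
L(-149, 170)/b = 170/(44204/9) = 170*(9/44204) = 765/22102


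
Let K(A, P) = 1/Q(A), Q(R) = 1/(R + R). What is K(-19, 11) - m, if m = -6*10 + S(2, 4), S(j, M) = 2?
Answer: 20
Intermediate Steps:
Q(R) = 1/(2*R)
m = -58 (m = -6*10 + 2 = -60 + 2 = -58)
K(A, P) = 2*A (K(A, P) = 1/(1/(2*A)) = 2*A)
K(-19, 11) - m = 2*(-19) - 1*(-58) = -38 + 58 = 20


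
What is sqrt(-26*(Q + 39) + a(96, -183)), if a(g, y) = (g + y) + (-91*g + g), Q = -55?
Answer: I*sqrt(8311) ≈ 91.165*I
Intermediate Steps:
a(g, y) = y - 89*g (a(g, y) = (g + y) - 90*g = y - 89*g)
sqrt(-26*(Q + 39) + a(96, -183)) = sqrt(-26*(-55 + 39) + (-183 - 89*96)) = sqrt(-26*(-16) + (-183 - 8544)) = sqrt(416 - 8727) = sqrt(-8311) = I*sqrt(8311)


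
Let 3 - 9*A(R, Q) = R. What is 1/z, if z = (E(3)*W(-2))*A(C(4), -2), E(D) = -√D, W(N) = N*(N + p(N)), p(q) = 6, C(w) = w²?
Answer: -3*√3/104 ≈ -0.049963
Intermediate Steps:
A(R, Q) = ⅓ - R/9
W(N) = N*(6 + N) (W(N) = N*(N + 6) = N*(6 + N))
z = -104*√3/9 (z = ((-√3)*(-2*(6 - 2)))*(⅓ - ⅑*4²) = ((-√3)*(-2*4))*(⅓ - ⅑*16) = (-√3*(-8))*(⅓ - 16/9) = (8*√3)*(-13/9) = -104*√3/9 ≈ -20.015)
1/z = 1/(-104*√3/9) = -3*√3/104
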